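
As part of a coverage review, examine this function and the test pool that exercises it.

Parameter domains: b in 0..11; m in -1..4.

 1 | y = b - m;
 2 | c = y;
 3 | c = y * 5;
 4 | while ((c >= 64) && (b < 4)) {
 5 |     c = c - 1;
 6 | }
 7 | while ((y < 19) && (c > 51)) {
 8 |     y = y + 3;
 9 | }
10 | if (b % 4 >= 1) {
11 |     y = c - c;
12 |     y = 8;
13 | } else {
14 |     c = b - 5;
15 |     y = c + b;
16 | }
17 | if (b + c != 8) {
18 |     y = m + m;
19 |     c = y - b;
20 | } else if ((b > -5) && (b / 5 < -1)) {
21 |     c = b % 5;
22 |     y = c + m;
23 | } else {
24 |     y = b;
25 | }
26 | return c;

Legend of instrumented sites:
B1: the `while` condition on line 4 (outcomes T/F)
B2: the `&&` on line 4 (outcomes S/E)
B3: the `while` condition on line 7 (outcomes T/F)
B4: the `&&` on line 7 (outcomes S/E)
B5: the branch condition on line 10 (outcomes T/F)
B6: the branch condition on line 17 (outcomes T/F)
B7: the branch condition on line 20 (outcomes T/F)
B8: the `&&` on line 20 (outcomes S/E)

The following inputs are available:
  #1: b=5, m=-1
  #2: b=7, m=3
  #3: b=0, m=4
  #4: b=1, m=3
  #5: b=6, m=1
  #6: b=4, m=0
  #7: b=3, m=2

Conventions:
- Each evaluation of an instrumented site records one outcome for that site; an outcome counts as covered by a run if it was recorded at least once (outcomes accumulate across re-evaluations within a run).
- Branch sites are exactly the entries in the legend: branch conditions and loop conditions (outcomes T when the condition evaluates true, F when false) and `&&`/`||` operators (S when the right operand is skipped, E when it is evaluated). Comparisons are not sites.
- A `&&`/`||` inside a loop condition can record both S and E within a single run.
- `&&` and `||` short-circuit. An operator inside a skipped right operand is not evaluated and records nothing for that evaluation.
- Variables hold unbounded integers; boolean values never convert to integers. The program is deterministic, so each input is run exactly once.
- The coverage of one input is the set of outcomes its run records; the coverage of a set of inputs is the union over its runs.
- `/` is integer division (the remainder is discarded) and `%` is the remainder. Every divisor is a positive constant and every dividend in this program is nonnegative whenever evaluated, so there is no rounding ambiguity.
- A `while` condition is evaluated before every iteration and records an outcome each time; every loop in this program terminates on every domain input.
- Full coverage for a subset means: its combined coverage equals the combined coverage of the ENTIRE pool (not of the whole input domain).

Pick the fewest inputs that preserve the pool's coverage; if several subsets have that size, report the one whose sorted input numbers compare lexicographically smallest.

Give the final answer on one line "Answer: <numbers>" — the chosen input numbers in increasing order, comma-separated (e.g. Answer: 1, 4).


test 1 (b=5, m=-1) hits B1=F, B2=S, B3=F, B4=E, B5=T, B6=T
test 2 (b=7, m=3) hits B1=F, B2=S, B3=F, B4=E, B5=T, B6=T
test 3 (b=0, m=4) hits B1=F, B2=S, B3=F, B4=E, B5=F, B6=T
test 4 (b=1, m=3) hits B1=F, B2=S, B3=F, B4=E, B5=T, B6=T
test 5 (b=6, m=1) hits B1=F, B2=S, B3=F, B4=E, B5=T, B6=T
test 6 (b=4, m=0) hits B1=F, B2=S, B3=F, B4=E, B5=F, B6=T
test 7 (b=3, m=2) hits B1=F, B2=S, B3=F, B4=E, B5=T, B6=F, B7=F, B8=E
together the pool reaches 10 outcomes: B1=F, B2=S, B3=F, B4=E, B5=T, B5=F, B6=T, B6=F, B7=F, B8=E
every size-1 subset falls short of the 10 outcomes (best: 8/10)
inputs {3, 7} (size 2) cover everything; no size-2 subset with a lexicographically smaller index list covers all 10
Answer: 3, 7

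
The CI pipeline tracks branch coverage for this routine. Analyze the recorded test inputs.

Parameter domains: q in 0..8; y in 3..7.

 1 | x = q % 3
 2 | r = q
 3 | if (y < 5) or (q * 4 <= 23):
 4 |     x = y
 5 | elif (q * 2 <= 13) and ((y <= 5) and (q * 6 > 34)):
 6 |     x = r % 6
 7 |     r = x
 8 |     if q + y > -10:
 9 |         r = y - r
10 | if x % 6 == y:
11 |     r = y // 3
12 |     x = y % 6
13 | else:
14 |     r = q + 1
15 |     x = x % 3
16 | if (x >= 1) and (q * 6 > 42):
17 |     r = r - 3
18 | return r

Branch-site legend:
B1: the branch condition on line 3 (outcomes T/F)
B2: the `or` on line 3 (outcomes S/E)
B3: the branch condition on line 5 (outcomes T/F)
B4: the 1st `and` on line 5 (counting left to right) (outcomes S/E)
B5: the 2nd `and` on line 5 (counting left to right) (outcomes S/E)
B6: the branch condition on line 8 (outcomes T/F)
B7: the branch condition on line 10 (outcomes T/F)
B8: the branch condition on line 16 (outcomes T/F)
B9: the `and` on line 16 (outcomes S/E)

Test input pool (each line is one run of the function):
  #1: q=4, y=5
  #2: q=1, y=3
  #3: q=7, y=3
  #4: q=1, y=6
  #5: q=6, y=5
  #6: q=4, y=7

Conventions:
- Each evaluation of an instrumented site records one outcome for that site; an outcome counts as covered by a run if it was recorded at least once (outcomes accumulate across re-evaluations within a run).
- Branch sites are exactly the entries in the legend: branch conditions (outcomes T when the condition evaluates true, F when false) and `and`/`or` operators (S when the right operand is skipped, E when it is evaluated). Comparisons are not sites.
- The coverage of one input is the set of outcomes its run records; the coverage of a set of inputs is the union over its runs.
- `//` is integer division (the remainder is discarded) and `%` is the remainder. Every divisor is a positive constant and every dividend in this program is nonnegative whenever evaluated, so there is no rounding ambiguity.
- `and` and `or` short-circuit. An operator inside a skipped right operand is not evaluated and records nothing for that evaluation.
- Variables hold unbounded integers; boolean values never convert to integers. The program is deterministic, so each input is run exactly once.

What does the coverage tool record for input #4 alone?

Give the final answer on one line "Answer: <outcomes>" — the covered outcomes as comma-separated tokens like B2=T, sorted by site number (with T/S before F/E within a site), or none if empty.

Running input #4 (q=1, y=6), event by event:
  B2->E, B1->T, B7->F, B9->S, B8->F
collecting distinct outcomes: B1=T, B2=E, B7=F, B8=F, B9=S

Answer: B1=T, B2=E, B7=F, B8=F, B9=S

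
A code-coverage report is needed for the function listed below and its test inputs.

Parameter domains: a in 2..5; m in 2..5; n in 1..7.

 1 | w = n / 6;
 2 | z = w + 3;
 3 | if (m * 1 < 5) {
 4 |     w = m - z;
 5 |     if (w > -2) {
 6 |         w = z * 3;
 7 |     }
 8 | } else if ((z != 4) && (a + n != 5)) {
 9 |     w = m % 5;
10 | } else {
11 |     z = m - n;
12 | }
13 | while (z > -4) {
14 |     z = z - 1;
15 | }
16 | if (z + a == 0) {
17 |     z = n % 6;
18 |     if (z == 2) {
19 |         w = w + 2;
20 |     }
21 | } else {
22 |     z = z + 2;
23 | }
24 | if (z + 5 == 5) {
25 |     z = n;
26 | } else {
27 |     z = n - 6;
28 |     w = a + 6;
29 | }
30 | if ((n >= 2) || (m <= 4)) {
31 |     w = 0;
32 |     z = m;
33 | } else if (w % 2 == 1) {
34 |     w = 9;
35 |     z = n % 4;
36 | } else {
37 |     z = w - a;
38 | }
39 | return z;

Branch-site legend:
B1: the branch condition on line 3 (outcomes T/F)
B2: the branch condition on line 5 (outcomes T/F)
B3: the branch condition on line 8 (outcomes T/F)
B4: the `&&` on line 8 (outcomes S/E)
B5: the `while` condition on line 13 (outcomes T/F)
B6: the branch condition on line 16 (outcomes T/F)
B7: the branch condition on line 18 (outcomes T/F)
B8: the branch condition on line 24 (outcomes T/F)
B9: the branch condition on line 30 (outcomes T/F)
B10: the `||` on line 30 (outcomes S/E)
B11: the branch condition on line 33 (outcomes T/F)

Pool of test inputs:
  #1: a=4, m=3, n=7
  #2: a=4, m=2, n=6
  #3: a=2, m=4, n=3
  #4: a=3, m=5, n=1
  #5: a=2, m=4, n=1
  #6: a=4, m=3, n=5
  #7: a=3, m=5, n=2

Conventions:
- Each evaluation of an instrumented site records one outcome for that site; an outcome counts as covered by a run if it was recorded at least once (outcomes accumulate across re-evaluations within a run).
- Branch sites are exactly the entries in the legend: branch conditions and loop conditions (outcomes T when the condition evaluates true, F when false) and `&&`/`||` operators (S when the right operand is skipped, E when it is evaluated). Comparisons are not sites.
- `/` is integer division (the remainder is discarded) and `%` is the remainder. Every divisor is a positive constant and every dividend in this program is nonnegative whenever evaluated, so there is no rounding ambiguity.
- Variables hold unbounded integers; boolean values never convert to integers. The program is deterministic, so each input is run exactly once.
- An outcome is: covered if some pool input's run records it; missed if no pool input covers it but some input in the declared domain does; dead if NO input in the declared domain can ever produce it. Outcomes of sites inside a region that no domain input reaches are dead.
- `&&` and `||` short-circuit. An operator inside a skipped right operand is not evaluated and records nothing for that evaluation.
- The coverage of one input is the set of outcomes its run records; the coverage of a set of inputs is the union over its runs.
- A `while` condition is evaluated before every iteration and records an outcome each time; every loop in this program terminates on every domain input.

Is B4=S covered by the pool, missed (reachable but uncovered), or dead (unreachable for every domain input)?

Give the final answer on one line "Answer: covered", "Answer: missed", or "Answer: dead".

no pool input records B4=S
but domain input (a=2, m=5, n=6) does record it -> reachable, so missed

Answer: missed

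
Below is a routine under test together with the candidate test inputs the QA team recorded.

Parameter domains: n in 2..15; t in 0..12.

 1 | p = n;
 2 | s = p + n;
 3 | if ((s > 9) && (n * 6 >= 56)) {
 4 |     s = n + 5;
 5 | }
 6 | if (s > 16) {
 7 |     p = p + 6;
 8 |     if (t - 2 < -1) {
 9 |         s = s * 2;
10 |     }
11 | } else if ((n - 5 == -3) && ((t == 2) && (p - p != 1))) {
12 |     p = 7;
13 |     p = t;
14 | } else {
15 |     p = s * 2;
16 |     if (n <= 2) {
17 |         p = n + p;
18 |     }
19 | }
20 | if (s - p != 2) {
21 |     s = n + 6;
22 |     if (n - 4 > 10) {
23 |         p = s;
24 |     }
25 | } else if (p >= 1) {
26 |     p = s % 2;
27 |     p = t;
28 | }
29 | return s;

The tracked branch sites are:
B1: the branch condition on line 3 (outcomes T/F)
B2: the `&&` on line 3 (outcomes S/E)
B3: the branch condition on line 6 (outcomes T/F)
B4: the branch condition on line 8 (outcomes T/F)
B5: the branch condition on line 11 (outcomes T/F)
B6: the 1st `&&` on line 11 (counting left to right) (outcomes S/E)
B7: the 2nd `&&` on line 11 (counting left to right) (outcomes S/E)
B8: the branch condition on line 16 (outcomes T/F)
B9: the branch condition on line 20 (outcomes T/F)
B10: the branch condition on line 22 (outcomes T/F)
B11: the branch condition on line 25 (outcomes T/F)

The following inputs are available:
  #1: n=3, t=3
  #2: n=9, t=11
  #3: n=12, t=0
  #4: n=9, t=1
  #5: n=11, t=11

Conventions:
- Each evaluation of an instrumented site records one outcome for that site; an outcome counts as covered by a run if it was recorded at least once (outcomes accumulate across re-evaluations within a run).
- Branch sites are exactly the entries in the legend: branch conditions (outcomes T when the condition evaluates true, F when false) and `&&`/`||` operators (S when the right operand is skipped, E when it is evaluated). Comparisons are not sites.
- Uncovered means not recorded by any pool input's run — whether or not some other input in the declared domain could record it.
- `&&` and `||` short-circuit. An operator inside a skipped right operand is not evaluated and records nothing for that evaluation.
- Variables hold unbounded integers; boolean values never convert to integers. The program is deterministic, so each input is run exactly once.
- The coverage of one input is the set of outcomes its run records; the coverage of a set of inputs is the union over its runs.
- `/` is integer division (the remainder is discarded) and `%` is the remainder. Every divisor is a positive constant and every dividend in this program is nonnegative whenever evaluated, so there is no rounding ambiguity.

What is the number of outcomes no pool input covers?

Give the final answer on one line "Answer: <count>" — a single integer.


input #1, n=3, t=3: events B2->S, B1->F, B3->F, B6->S, B5->F, B8->F, B9->T, B10->F; outcomes B1=F, B2=S, B3=F, B5=F, B6=S, B8=F, B9=T, B10=F
input #2, n=9, t=11: events B2->E, B1->F, B3->T, B4->F, B9->T, B10->F; outcomes B1=F, B2=E, B3=T, B4=F, B9=T, B10=F
input #3, n=12, t=0: events B2->E, B1->T, B3->T, B4->T, B9->T, B10->F; outcomes B1=T, B2=E, B3=T, B4=T, B9=T, B10=F
input #4, n=9, t=1: events B2->E, B1->F, B3->T, B4->F, B9->T, B10->F; outcomes B1=F, B2=E, B3=T, B4=F, B9=T, B10=F
input #5, n=11, t=11: events B2->E, B1->T, B3->F, B6->S, B5->F, B8->F, B9->T, B10->F; outcomes B1=T, B2=E, B3=F, B5=F, B6=S, B8=F, B9=T, B10=F
union over the pool: B1=T, B1=F, B2=S, B2=E, B3=T, B3=F, B4=T, B4=F, B5=F, B6=S, B8=F, B9=T, B10=F
uncovered (9 of 22): B5=T, B6=E, B7=S, B7=E, B8=T, B9=F, B10=T, B11=T, B11=F
Answer: 9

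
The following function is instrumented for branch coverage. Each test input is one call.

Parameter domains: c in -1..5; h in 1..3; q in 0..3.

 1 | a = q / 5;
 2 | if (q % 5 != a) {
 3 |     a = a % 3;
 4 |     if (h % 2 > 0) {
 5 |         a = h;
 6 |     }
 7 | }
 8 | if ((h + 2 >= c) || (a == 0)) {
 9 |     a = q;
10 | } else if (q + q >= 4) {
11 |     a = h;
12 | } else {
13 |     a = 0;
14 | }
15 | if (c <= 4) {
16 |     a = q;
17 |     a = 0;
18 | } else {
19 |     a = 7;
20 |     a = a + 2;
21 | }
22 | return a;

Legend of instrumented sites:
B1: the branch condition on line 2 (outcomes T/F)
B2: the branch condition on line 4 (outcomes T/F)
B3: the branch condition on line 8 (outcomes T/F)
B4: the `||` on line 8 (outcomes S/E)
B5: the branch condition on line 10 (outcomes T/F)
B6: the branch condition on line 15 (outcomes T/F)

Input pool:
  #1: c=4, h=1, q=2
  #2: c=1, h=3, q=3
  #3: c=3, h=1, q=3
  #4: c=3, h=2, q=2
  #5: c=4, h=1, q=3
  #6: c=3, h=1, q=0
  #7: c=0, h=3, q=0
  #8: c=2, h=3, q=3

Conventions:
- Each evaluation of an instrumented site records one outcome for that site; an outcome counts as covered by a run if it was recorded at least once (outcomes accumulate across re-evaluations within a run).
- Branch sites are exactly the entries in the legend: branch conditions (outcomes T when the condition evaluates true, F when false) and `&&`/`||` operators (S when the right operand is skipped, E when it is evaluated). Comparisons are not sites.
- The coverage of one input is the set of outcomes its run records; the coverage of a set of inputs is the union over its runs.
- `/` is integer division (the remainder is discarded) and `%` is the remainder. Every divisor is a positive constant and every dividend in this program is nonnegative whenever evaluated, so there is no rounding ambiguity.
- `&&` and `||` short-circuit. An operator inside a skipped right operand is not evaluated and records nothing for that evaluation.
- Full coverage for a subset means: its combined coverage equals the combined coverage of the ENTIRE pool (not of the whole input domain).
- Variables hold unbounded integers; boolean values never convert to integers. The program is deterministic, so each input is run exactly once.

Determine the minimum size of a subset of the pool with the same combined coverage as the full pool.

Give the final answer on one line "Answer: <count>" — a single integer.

run #1 (c=4, h=1, q=2) records B1=T, B2=T, B3=F, B4=E, B5=T, B6=T
run #2 (c=1, h=3, q=3) records B1=T, B2=T, B3=T, B4=S, B6=T
run #3 (c=3, h=1, q=3) records B1=T, B2=T, B3=T, B4=S, B6=T
run #4 (c=3, h=2, q=2) records B1=T, B2=F, B3=T, B4=S, B6=T
run #5 (c=4, h=1, q=3) records B1=T, B2=T, B3=F, B4=E, B5=T, B6=T
run #6 (c=3, h=1, q=0) records B1=F, B3=T, B4=S, B6=T
run #7 (c=0, h=3, q=0) records B1=F, B3=T, B4=S, B6=T
run #8 (c=2, h=3, q=3) records B1=T, B2=T, B3=T, B4=S, B6=T
the full pool covers 10 outcomes: B1=T, B1=F, B2=T, B2=F, B3=T, B3=F, B4=S, B4=E, B5=T, B6=T
checked all size-1 subsets: none covers 10 outcomes (max 6/10)
checked all size-2 subsets: none covers 10 outcomes (max 9/10)
inputs {1, 4, 6} (size 3) cover everything; no size-3 subset with a lexicographically smaller index list covers all 10

Answer: 3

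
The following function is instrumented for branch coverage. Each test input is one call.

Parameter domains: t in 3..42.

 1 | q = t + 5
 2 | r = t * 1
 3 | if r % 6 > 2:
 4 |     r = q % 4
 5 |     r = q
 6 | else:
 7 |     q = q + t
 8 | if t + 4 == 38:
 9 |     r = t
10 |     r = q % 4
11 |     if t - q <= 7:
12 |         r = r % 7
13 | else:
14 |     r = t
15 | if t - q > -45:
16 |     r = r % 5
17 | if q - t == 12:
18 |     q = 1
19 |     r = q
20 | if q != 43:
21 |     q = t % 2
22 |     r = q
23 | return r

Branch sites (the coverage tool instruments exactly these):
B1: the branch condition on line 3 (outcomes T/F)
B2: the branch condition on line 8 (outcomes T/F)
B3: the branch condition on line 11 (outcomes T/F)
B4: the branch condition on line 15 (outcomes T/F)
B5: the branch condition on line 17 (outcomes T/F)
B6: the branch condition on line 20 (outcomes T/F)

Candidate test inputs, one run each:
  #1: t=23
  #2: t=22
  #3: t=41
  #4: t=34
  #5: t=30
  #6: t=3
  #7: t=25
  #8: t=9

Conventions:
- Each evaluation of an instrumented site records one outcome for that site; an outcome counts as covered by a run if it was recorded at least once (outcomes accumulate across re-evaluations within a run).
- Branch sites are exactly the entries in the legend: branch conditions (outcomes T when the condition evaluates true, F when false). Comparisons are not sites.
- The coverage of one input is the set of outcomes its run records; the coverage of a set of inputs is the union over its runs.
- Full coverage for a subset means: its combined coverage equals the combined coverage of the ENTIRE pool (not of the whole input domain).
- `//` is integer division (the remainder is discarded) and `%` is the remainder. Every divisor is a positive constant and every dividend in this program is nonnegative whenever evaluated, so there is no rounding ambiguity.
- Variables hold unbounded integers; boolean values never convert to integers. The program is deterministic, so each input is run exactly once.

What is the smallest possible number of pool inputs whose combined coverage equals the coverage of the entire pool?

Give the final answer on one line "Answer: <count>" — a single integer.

input #1 (t=23): covers B1=T, B2=F, B4=T, B5=F, B6=T
input #2 (t=22): covers B1=T, B2=F, B4=T, B5=F, B6=T
input #3 (t=41): covers B1=T, B2=F, B4=T, B5=F, B6=T
input #4 (t=34): covers B1=T, B2=T, B3=T, B4=T, B5=F, B6=T
input #5 (t=30): covers B1=F, B2=F, B4=T, B5=F, B6=T
input #6 (t=3): covers B1=T, B2=F, B4=T, B5=F, B6=T
input #7 (t=25): covers B1=F, B2=F, B4=T, B5=F, B6=T
input #8 (t=9): covers B1=T, B2=F, B4=T, B5=F, B6=T
pool-wide coverage (8 outcomes): B1=T, B1=F, B2=T, B2=F, B3=T, B4=T, B5=F, B6=T
checked all size-1 subsets: none covers 8 outcomes (max 6/8)
size 2: inputs {4, 5} cover all 8 outcomes, and no lexicographically smaller subset of this size does

Answer: 2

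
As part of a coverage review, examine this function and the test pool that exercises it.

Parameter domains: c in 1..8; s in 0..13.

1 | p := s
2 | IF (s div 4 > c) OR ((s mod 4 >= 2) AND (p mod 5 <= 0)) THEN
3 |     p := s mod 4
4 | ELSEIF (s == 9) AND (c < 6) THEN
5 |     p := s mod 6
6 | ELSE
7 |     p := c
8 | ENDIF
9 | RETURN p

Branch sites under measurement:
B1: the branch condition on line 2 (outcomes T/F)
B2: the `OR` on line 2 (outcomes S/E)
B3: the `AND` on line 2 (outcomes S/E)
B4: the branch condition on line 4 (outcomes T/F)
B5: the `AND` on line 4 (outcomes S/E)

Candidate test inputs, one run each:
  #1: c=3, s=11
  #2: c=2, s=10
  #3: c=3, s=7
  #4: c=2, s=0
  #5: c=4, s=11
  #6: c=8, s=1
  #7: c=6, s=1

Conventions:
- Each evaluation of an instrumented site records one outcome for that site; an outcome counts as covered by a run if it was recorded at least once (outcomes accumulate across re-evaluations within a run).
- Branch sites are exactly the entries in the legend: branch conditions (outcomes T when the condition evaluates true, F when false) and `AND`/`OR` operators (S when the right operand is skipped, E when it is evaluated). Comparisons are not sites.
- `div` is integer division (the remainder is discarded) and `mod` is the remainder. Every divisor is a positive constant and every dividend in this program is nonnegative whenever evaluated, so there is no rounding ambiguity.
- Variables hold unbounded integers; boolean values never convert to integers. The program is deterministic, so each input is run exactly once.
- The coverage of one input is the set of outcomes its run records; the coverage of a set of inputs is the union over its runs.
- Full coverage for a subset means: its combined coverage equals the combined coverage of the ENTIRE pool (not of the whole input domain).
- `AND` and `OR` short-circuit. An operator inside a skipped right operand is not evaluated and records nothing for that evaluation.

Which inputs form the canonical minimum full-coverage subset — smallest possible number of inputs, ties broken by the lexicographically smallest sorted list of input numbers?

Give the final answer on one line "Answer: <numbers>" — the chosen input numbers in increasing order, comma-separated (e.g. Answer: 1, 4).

test 1 (c=3, s=11) fires B2->E, B3->E, B1->F, B5->S, B4->F; hits B1=F, B2=E, B3=E, B4=F, B5=S
test 2 (c=2, s=10) fires B2->E, B3->E, B1->T; hits B1=T, B2=E, B3=E
test 3 (c=3, s=7) fires B2->E, B3->E, B1->F, B5->S, B4->F; hits B1=F, B2=E, B3=E, B4=F, B5=S
test 4 (c=2, s=0) fires B2->E, B3->S, B1->F, B5->S, B4->F; hits B1=F, B2=E, B3=S, B4=F, B5=S
test 5 (c=4, s=11) fires B2->E, B3->E, B1->F, B5->S, B4->F; hits B1=F, B2=E, B3=E, B4=F, B5=S
test 6 (c=8, s=1) fires B2->E, B3->S, B1->F, B5->S, B4->F; hits B1=F, B2=E, B3=S, B4=F, B5=S
test 7 (c=6, s=1) fires B2->E, B3->S, B1->F, B5->S, B4->F; hits B1=F, B2=E, B3=S, B4=F, B5=S
union over all inputs: B1=T, B1=F, B2=E, B3=S, B3=E, B4=F, B5=S (7 outcomes)
checked all size-1 subsets: none covers 7 outcomes (max 5/7)
size 2: inputs {2, 4} cover all 7 outcomes, and no lexicographically smaller subset of this size does

Answer: 2, 4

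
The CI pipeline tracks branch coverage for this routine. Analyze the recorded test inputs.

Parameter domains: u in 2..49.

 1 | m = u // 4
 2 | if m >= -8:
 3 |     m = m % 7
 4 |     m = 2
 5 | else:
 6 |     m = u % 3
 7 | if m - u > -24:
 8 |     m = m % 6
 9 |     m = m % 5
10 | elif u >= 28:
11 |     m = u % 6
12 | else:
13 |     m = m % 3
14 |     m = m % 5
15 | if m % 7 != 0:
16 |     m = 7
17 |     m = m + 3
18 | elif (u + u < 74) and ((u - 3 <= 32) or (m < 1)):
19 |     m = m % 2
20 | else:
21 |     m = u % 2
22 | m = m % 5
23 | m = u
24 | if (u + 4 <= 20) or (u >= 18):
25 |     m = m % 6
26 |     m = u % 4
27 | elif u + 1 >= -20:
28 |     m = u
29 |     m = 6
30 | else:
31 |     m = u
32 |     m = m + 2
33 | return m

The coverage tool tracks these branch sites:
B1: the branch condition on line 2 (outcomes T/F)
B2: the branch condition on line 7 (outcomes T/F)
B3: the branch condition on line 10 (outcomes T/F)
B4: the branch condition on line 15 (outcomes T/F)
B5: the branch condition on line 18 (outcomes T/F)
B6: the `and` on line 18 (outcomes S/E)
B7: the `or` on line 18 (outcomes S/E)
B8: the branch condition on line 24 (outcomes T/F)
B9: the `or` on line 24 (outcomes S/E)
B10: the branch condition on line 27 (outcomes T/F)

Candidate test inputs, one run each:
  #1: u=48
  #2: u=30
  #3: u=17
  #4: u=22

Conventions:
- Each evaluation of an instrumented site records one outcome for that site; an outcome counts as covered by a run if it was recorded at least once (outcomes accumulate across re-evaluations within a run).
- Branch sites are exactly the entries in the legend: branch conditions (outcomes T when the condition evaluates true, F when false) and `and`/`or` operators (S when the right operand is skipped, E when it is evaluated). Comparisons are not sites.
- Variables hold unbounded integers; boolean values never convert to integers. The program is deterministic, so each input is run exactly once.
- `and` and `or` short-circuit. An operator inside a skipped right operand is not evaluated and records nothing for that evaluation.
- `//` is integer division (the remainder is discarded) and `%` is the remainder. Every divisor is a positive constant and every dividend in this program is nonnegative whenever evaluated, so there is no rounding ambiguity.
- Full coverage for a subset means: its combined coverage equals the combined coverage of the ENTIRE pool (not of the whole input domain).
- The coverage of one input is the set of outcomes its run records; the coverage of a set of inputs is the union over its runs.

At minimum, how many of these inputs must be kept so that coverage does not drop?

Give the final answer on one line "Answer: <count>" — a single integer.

run #1 (u=48) runs B1->T, B2->F, B3->T, B4->F, B6->S, B5->F, B9->E, B8->T; records B1=T, B2=F, B3=T, B4=F, B5=F, B6=S, B8=T, B9=E
run #2 (u=30) runs B1->T, B2->F, B3->T, B4->F, B6->E, B7->S, B5->T, B9->E, B8->T; records B1=T, B2=F, B3=T, B4=F, B5=T, B6=E, B7=S, B8=T, B9=E
run #3 (u=17) runs B1->T, B2->T, B4->T, B9->E, B8->F, B10->T; records B1=T, B2=T, B4=T, B8=F, B9=E, B10=T
run #4 (u=22) runs B1->T, B2->T, B4->T, B9->E, B8->T; records B1=T, B2=T, B4=T, B8=T, B9=E
pool-wide coverage (15 outcomes): B1=T, B2=T, B2=F, B3=T, B4=T, B4=F, B5=T, B5=F, B6=S, B6=E, B7=S, B8=T, B8=F, B9=E, B10=T
checked all size-1 subsets: none covers 15 outcomes (max 9/15)
checked all size-2 subsets: none covers 15 outcomes (max 13/15)
at size 3, {1, 2, 3} reaches all 15 outcomes; every lexicographically earlier size-3 subset fails

Answer: 3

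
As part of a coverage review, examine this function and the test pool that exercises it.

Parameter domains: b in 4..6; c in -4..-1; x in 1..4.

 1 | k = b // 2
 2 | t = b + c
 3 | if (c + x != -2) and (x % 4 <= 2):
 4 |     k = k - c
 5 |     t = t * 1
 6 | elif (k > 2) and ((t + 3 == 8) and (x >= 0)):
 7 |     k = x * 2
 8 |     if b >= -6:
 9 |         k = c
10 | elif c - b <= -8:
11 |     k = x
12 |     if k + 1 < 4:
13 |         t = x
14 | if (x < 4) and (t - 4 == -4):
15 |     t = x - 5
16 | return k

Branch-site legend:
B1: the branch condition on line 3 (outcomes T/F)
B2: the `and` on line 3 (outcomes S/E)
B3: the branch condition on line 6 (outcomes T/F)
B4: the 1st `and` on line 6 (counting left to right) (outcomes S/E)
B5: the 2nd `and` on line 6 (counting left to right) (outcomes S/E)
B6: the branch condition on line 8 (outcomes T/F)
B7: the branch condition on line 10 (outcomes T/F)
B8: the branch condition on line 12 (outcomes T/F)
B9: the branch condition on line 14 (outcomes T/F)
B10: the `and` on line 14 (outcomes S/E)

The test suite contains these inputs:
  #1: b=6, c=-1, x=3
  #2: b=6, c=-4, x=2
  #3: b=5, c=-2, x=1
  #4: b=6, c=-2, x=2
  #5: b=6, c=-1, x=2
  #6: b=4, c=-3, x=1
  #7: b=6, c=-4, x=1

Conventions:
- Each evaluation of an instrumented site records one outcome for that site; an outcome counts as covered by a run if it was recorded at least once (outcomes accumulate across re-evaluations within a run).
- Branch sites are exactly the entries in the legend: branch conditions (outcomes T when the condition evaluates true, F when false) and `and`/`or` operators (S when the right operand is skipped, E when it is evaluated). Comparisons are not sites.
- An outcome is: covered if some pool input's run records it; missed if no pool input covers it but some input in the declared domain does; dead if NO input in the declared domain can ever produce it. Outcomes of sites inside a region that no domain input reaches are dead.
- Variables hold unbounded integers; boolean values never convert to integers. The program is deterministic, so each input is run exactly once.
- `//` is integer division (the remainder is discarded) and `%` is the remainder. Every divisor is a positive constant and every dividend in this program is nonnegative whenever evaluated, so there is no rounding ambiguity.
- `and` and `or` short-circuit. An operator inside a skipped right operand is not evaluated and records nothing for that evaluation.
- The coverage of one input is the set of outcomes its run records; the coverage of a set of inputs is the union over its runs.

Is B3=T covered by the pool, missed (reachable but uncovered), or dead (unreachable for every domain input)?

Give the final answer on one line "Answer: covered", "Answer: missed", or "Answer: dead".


B3=T is recorded by pool input(s) 1 -> covered
Answer: covered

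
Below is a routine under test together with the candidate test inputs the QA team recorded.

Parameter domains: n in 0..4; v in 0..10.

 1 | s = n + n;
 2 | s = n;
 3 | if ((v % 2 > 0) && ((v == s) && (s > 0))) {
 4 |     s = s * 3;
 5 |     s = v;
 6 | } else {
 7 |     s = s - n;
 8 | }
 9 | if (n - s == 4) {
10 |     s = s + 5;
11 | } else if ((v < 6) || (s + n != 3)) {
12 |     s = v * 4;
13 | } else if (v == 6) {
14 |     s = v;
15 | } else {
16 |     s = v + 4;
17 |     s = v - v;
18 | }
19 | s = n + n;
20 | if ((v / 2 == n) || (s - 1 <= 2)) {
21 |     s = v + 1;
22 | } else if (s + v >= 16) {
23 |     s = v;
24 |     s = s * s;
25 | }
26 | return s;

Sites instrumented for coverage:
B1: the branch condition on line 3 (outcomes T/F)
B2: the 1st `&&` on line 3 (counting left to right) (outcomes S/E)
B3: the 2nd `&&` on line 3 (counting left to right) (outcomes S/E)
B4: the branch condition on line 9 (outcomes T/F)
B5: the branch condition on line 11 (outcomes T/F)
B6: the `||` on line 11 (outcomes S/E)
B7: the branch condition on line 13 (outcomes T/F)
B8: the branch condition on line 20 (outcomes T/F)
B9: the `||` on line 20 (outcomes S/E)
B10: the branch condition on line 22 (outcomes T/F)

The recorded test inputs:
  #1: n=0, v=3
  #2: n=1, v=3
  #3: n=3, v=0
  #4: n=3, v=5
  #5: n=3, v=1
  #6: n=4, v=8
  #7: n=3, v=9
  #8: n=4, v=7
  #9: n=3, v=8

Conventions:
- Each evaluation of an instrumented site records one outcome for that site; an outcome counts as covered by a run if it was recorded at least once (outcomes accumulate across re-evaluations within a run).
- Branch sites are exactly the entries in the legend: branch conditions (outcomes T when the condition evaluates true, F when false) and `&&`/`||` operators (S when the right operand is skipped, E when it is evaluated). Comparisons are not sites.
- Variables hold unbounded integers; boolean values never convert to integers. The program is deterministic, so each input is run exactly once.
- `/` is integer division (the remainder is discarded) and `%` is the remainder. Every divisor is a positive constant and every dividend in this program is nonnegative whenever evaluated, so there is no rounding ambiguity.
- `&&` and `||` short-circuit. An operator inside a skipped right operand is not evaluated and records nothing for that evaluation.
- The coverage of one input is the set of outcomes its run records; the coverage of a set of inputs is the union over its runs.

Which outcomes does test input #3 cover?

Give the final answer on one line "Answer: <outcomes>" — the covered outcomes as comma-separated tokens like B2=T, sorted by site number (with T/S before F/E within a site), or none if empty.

Event log for input #3 (n=3, v=0):
  B2->S, B1->F, B4->F, B6->S, B5->T, B9->E, B8->F, B10->F
distinct outcomes covered: B1=F, B2=S, B4=F, B5=T, B6=S, B8=F, B9=E, B10=F

Answer: B1=F, B2=S, B4=F, B5=T, B6=S, B8=F, B9=E, B10=F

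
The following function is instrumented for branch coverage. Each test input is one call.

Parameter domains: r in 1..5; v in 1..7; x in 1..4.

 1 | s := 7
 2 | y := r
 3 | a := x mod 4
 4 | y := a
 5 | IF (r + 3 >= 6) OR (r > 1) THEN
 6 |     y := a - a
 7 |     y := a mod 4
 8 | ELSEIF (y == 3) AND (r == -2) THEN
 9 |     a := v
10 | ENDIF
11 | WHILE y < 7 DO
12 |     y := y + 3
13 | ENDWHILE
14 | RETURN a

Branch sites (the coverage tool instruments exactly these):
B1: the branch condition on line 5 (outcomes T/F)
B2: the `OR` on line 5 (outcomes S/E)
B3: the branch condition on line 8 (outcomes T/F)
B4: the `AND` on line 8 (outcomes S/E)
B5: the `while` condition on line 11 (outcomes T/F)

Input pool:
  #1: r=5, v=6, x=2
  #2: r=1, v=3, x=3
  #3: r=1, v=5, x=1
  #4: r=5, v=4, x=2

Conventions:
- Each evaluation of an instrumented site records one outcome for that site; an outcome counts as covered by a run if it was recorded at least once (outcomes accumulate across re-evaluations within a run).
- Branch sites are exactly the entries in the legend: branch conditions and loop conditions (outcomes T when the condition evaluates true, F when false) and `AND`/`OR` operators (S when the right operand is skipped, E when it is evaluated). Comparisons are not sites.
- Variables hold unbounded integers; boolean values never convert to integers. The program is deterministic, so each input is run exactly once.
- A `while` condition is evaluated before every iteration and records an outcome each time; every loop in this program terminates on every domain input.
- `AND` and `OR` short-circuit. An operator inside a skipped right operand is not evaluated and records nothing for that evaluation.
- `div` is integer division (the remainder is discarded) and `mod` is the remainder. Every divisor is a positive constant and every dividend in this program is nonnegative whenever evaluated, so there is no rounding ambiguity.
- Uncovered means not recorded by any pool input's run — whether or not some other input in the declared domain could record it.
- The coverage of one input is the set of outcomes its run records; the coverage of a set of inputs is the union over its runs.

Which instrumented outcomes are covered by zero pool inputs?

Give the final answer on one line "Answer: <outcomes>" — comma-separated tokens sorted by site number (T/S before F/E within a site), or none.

test 1 (r=5, v=6, x=2) hits B1=T, B2=S, B5=T, B5=F
test 2 (r=1, v=3, x=3) hits B1=F, B2=E, B3=F, B4=E, B5=T, B5=F
test 3 (r=1, v=5, x=1) hits B1=F, B2=E, B3=F, B4=S, B5=T, B5=F
test 4 (r=5, v=4, x=2) hits B1=T, B2=S, B5=T, B5=F
union over the pool: B1=T, B1=F, B2=S, B2=E, B3=F, B4=S, B4=E, B5=T, B5=F
uncovered (1 of 10): B3=T

Answer: B3=T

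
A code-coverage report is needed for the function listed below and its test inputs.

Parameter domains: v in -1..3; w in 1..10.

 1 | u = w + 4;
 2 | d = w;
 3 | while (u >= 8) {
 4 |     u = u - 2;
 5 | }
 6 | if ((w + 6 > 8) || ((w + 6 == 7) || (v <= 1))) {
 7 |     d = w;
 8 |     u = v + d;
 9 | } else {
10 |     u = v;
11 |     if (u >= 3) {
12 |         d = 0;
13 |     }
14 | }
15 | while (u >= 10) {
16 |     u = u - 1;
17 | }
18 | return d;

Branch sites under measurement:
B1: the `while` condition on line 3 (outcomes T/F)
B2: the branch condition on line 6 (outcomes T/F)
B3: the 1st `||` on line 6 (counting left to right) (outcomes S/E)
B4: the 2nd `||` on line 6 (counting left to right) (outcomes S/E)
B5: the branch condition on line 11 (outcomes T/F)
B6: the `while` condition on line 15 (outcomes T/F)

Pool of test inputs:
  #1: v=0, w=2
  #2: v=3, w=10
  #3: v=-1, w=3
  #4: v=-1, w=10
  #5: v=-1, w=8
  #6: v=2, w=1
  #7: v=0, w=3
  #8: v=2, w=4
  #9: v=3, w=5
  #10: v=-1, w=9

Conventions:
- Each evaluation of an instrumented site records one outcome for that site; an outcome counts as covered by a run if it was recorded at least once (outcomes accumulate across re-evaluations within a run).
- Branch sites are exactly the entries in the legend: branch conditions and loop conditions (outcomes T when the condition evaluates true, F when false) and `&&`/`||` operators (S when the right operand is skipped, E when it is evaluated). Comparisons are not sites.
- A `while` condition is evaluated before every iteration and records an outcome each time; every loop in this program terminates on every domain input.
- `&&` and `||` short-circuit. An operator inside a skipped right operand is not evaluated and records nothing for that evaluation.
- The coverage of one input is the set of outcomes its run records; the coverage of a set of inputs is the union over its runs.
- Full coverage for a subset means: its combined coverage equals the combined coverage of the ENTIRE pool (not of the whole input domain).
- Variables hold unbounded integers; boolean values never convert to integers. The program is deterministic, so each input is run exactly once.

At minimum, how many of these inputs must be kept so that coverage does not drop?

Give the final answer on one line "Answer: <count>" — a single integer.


test 1 (v=0, w=2) fires B1->F, B3->E, B4->E, B2->T, B6->F; hits B1=F, B2=T, B3=E, B4=E, B6=F
test 2 (v=3, w=10) fires B1->T, B1->T, B1->T, B1->T, B1->F, B3->S, B2->T, B6->T, B6->T, B6->T, B6->T, B6->F; hits B1=T, B1=F, B2=T, B3=S, B6=T, B6=F
test 3 (v=-1, w=3) fires B1->F, B3->S, B2->T, B6->F; hits B1=F, B2=T, B3=S, B6=F
test 4 (v=-1, w=10) fires B1->T, B1->T, B1->T, B1->T, B1->F, B3->S, B2->T, B6->F; hits B1=T, B1=F, B2=T, B3=S, B6=F
test 5 (v=-1, w=8) fires B1->T, B1->T, B1->T, B1->F, B3->S, B2->T, B6->F; hits B1=T, B1=F, B2=T, B3=S, B6=F
test 6 (v=2, w=1) fires B1->F, B3->E, B4->S, B2->T, B6->F; hits B1=F, B2=T, B3=E, B4=S, B6=F
test 7 (v=0, w=3) fires B1->F, B3->S, B2->T, B6->F; hits B1=F, B2=T, B3=S, B6=F
test 8 (v=2, w=4) fires B1->T, B1->F, B3->S, B2->T, B6->F; hits B1=T, B1=F, B2=T, B3=S, B6=F
test 9 (v=3, w=5) fires B1->T, B1->F, B3->S, B2->T, B6->F; hits B1=T, B1=F, B2=T, B3=S, B6=F
test 10 (v=-1, w=9) fires B1->T, B1->T, B1->T, B1->F, B3->S, B2->T, B6->F; hits B1=T, B1=F, B2=T, B3=S, B6=F
together the pool reaches 9 outcomes: B1=T, B1=F, B2=T, B3=S, B3=E, B4=S, B4=E, B6=T, B6=F
every size-1 subset falls short of the 9 outcomes (best: 6/9)
every size-2 subset falls short of the 9 outcomes (best: 8/9)
at size 3, {1, 2, 6} reaches all 9 outcomes; every lexicographically earlier size-3 subset fails
Answer: 3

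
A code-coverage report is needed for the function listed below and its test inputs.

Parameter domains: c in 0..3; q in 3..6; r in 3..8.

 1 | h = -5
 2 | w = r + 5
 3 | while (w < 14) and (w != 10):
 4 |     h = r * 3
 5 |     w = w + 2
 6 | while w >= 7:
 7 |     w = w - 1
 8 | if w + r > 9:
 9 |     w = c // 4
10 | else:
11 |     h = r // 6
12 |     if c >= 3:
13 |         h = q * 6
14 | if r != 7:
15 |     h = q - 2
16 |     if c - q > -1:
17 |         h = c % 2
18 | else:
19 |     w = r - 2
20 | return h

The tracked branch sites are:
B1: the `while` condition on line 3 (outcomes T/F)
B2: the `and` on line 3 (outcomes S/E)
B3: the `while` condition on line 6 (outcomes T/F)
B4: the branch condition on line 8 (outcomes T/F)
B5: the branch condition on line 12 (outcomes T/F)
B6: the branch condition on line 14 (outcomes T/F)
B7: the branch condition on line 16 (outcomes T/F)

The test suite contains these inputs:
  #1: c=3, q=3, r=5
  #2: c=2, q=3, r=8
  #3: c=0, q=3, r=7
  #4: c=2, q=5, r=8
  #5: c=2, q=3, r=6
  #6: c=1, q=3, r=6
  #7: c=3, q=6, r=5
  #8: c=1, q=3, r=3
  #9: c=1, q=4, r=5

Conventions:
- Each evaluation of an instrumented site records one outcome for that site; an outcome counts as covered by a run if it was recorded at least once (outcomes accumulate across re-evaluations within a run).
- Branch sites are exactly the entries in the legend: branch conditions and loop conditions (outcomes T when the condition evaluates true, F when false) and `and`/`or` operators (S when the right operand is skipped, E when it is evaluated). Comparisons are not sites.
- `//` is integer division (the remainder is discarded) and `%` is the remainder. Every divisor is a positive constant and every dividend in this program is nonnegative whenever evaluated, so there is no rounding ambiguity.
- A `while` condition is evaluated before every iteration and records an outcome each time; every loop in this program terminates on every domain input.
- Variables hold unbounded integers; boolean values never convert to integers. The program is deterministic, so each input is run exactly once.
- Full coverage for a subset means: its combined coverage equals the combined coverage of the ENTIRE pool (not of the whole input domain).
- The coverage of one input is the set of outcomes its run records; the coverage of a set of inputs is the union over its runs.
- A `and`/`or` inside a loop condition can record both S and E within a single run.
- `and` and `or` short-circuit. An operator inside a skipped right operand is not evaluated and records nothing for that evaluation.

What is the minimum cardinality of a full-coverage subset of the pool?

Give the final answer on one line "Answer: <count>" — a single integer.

input #1, c=3, q=3, r=5: events B2->E, B1->F, B3->T, B3->T, B3->T, B3->T, B3->F, B4->T, B6->T, B7->T; outcomes B1=F, B2=E, B3=T, B3=F, B4=T, B6=T, B7=T
input #2, c=2, q=3, r=8: events B2->E, B1->T, B2->S, B1->F, B3->T, B3->T, B3->T, B3->T, B3->T, B3->T, B3->T, B3->T, B3->T, B3->F, ...; outcomes B1=T, B1=F, B2=S, B2=E, B3=T, B3=F, B4=T, B6=T, B7=F
input #3, c=0, q=3, r=7: events B2->E, B1->T, B2->S, B1->F, B3->T, B3->T, B3->T, B3->T, B3->T, B3->T, B3->T, B3->T, B3->F, B4->T, ...; outcomes B1=T, B1=F, B2=S, B2=E, B3=T, B3=F, B4=T, B6=F
input #4, c=2, q=5, r=8: events B2->E, B1->T, B2->S, B1->F, B3->T, B3->T, B3->T, B3->T, B3->T, B3->T, B3->T, B3->T, B3->T, B3->F, ...; outcomes B1=T, B1=F, B2=S, B2=E, B3=T, B3=F, B4=T, B6=T, B7=F
input #5, c=2, q=3, r=6: events B2->E, B1->T, B2->E, B1->T, B2->S, B1->F, B3->T, B3->T, B3->T, B3->T, B3->T, B3->T, B3->T, B3->T, ...; outcomes B1=T, B1=F, B2=S, B2=E, B3=T, B3=F, B4=T, B6=T, B7=F
input #6, c=1, q=3, r=6: events B2->E, B1->T, B2->E, B1->T, B2->S, B1->F, B3->T, B3->T, B3->T, B3->T, B3->T, B3->T, B3->T, B3->T, ...; outcomes B1=T, B1=F, B2=S, B2=E, B3=T, B3=F, B4=T, B6=T, B7=F
input #7, c=3, q=6, r=5: events B2->E, B1->F, B3->T, B3->T, B3->T, B3->T, B3->F, B4->T, B6->T, B7->F; outcomes B1=F, B2=E, B3=T, B3=F, B4=T, B6=T, B7=F
input #8, c=1, q=3, r=3: events B2->E, B1->T, B2->E, B1->F, B3->T, B3->T, B3->T, B3->T, B3->F, B4->F, B5->F, B6->T, B7->F; outcomes B1=T, B1=F, B2=E, B3=T, B3=F, B4=F, B5=F, B6=T, B7=F
input #9, c=1, q=4, r=5: events B2->E, B1->F, B3->T, B3->T, B3->T, B3->T, B3->F, B4->T, B6->T, B7->F; outcomes B1=F, B2=E, B3=T, B3=F, B4=T, B6=T, B7=F
pool-wide coverage (13 outcomes): B1=T, B1=F, B2=S, B2=E, B3=T, B3=F, B4=T, B4=F, B5=F, B6=T, B6=F, B7=T, B7=F
checked all size-1 subsets: none covers 13 outcomes (max 9/13)
checked all size-2 subsets: none covers 13 outcomes (max 12/13)
at size 3, {1, 3, 8} reaches all 13 outcomes; every lexicographically earlier size-3 subset fails

Answer: 3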